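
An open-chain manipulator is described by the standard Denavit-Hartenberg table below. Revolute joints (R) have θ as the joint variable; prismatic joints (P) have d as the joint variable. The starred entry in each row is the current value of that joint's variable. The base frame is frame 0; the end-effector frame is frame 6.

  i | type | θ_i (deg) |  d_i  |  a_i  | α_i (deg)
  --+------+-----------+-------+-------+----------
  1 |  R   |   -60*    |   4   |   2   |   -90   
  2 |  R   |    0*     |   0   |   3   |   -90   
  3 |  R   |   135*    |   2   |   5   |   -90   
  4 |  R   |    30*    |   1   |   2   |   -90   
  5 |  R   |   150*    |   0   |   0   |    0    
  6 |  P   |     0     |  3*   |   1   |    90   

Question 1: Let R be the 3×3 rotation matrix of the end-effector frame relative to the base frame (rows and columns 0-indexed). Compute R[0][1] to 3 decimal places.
0.483

End-effector y-axis (col 1 of R) = (0.4830,-0.1294,0.8660)
R[0][1] = 0.4830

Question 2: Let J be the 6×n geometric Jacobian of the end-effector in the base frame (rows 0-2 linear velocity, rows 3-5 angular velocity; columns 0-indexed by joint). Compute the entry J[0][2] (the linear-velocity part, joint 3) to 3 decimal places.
axis z_2 = (0.0000,0.0000,-1.0000); lever o_n−o_2 = (-4.1999,1.6430,1.1651)
cross product → J_v[:, 2] = (1.6430,4.1999,0.0000)
J_ω[:, 2] = z_2
entry J[0][2] = 1.6430

1.643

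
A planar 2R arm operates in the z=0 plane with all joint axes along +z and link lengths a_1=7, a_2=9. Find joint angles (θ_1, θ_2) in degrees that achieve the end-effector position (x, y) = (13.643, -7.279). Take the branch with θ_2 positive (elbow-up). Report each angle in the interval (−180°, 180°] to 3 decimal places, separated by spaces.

-45.002 30.004

cos θ_2 = (239.1153−7²−9²)/(2·7·9) = 0.8660; θ_2 = 30.0036° (elbow-up)
β = atan2(-7.2790,13.6430) = -28.0814°; ψ = atan2(4.5005,14.7939) = 16.9203°
θ_1 = β − ψ = -45.0018°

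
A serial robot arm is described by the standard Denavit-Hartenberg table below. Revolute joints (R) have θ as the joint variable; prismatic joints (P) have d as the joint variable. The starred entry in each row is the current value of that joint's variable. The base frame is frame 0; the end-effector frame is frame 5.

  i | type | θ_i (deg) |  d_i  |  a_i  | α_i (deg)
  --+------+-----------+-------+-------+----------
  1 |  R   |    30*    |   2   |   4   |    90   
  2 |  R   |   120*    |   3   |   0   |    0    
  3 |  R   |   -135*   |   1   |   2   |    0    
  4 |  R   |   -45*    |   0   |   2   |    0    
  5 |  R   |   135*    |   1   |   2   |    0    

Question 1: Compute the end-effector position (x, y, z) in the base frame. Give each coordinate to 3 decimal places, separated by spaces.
8.951 -0.605 1.682

after link 1: o_1 = (3.4641, 2.0000, 2.0000)
after link 2: o_2 = (4.9641, -0.5981, 2.0000)
after link 3: o_3 = (7.1371, -0.4982, 1.4824)
after link 4: o_4 = (8.0032, 0.0018, -0.2497)
after link 5: o_5 = (8.9514, -0.6054, 1.6822)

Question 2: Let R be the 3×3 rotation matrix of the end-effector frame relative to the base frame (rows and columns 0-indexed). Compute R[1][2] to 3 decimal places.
End-effector z-axis (col 2 of R) = (0.5000,-0.8660,0.0000)
R[1][2] = -0.8660

-0.866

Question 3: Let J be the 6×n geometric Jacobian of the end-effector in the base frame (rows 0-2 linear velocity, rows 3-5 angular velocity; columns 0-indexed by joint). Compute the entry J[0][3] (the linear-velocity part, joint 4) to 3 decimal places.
-0.173

axis z_3 = (0.5000,-0.8660,0.0000); lever o_n−o_3 = (1.8143,-0.1072,0.1998)
cross product → J_v[:, 3] = (-0.1730,-0.0999,1.5176)
J_ω[:, 3] = z_3
entry J[0][3] = -0.1730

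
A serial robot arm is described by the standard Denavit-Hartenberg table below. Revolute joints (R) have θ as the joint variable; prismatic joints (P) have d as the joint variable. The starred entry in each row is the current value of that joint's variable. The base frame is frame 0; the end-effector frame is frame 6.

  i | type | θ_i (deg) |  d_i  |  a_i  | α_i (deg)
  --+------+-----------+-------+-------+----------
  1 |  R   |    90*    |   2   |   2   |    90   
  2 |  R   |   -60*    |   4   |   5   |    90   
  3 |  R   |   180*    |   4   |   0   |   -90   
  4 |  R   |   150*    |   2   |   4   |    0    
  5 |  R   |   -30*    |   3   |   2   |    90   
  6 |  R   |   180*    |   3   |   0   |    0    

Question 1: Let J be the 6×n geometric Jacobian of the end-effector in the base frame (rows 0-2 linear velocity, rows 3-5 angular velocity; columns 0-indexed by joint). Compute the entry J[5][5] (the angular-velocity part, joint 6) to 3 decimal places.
axis z_5 = (-0.0000,0.0000,1.0000); lever o_n−o_5 = (-0.0000,0.0000,3.0000)
cross product → J_v[:, 5] = (0.0000,0.0000,0.0000)
J_ω[:, 5] = z_5
entry J[5][5] = 1.0000

1.000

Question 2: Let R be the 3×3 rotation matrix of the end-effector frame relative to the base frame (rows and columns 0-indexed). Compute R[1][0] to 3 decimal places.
-1.000

End-effector x-axis (col 0 of R) = (-0.0000,-1.0000,0.0000)
R[1][0] = -1.0000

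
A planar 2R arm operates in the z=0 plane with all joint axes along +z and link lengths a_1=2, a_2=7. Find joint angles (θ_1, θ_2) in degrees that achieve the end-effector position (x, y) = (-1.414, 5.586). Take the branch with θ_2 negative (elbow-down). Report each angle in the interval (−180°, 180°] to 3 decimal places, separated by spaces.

-135.009 -134.995

cos θ_2 = (33.2028−2²−7²)/(2·2·7) = -0.7070; θ_2 = -134.9948° (elbow-down)
β = atan2(5.5860,-1.4140) = 104.2051°; ψ = atan2(-4.9502,-2.9493) = -120.7863°
θ_1 = β − ψ = 224.9913°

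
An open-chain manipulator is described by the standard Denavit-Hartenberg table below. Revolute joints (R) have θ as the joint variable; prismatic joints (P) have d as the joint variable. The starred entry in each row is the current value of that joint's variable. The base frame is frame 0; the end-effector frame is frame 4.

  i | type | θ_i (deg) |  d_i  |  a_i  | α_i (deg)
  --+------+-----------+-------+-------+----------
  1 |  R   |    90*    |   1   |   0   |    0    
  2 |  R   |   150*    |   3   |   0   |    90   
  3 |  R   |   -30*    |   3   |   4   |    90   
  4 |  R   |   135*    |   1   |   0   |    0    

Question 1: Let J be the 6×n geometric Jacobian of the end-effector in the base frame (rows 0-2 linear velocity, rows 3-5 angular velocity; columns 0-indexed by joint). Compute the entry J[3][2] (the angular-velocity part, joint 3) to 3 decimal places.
axis z_2 = (-0.8660,0.5000,0.0000); lever o_n−o_2 = (-4.0801,-1.0670,-2.8660)
cross product → J_v[:, 2] = (-1.4330,-2.4821,2.9641)
J_ω[:, 2] = z_2
entry J[3][2] = -0.8660

-0.866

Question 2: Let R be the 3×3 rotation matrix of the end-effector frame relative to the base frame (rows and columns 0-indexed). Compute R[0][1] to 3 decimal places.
0.919

End-effector y-axis (col 1 of R) = (0.9186,0.1768,0.3536)
R[0][1] = 0.9186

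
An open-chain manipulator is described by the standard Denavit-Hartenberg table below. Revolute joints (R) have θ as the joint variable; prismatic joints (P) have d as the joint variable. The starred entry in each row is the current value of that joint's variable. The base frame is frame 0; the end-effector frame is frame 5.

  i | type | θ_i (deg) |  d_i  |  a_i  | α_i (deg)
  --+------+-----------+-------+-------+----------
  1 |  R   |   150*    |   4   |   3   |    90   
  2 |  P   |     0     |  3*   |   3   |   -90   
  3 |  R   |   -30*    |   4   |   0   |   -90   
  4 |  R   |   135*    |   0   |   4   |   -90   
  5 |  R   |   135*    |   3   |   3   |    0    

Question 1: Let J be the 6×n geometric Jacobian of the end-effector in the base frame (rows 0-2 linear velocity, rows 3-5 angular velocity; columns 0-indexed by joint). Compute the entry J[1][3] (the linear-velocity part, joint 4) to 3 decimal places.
axis z_3 = (-0.8660,-0.5000,0.0000); lever o_n−o_3 = (3.5620,-1.9269,0.7929)
cross product → J_v[:, 3] = (-0.3964,0.6867,3.4497)
J_ω[:, 3] = z_3
entry J[1][3] = 0.6867

0.687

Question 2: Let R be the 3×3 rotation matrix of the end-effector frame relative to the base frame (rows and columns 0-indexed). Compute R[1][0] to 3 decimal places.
End-effector x-axis (col 0 of R) = (0.3624,0.7866,0.5000)
R[1][0] = 0.7866

0.787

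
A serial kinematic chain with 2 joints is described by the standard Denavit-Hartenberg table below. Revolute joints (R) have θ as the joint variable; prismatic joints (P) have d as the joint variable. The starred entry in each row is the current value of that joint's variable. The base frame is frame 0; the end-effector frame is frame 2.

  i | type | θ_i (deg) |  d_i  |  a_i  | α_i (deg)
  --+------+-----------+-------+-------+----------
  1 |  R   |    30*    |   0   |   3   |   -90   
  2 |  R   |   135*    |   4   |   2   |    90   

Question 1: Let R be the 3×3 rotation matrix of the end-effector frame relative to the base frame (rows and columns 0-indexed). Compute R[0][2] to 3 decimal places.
End-effector z-axis (col 2 of R) = (0.6124,0.3536,-0.7071)
R[0][2] = 0.6124

0.612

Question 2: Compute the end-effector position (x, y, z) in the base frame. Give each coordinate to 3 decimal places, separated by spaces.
-0.627 4.257 -1.414

after link 1: o_1 = (2.5981, 1.5000, 0.0000)
after link 2: o_2 = (-0.6267, 4.2570, -1.4142)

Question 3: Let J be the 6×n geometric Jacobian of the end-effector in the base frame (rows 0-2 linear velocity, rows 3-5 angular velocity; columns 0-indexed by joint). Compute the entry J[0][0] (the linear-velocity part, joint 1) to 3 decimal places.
-4.257

axis z_0 = ẑ; lever o_n−o_0 = (-0.6267,4.2570,-1.4142)
cross product → J_v[:, 0] = (-4.2570,-0.6267,0.0000)
J_ω[:, 0] = z_0
entry J[0][0] = -4.2570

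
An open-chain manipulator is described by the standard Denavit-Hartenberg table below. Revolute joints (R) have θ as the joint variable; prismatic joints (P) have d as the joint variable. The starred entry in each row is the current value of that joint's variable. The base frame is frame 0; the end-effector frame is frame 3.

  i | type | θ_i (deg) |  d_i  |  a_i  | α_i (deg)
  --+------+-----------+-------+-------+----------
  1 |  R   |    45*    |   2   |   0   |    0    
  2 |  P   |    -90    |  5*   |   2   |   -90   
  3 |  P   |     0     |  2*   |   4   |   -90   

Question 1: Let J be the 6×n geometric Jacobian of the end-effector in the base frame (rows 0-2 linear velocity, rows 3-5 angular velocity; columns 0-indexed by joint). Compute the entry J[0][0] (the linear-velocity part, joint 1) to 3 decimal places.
axis z_0 = ẑ; lever o_n−o_0 = (5.6569,-2.8284,7.0000)
cross product → J_v[:, 0] = (2.8284,5.6569,-0.0000)
J_ω[:, 0] = z_0
entry J[0][0] = 2.8284

2.828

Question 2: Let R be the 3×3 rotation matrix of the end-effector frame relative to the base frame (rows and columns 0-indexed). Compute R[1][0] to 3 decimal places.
-0.707

End-effector x-axis (col 0 of R) = (0.7071,-0.7071,0.0000)
R[1][0] = -0.7071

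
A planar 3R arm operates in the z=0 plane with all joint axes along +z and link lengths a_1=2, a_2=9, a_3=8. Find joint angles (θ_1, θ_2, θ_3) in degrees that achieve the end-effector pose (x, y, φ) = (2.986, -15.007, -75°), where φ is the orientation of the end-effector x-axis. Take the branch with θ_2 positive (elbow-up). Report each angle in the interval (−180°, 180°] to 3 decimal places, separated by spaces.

wrist centre = target − a_3·(cos φ, sin φ) = (0.9154, -7.2796)
cos θ_2 = (53.8305−2²−9²)/(2·2·9) = -0.8658; θ_2 = 149.9763° (elbow-up)
β = atan2(-7.2796,0.9154) = -82.8324°; ψ = atan2(4.5032,-5.7924) = 142.1371°
θ_1 = β − ψ = -224.9695°
θ_3 = φ − θ_1 − θ_2 = -0.0069° (wrapped to (-180°,180°])

135.031 149.976 -0.007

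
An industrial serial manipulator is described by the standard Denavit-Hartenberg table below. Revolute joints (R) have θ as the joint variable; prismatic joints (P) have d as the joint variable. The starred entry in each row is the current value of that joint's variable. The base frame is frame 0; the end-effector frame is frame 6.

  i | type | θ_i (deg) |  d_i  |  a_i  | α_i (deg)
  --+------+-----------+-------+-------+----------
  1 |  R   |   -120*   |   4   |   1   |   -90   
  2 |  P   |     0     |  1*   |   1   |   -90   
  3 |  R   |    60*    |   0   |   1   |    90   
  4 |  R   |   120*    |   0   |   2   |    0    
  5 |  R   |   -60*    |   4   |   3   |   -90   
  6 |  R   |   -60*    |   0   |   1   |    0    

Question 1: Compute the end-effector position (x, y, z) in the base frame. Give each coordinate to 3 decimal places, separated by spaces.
-1.884 -7.098 -0.763

after link 1: o_1 = (-0.5000, -0.8660, 4.0000)
after link 2: o_2 = (-0.1340, -2.2321, 4.0000)
after link 3: o_3 = (-1.1340, -2.2321, 4.0000)
after link 4: o_4 = (-0.1340, -2.2321, 2.2679)
after link 5: o_5 = (-1.6340, -6.2321, -0.3301)
after link 6: o_6 = (-1.8840, -7.0981, -0.7631)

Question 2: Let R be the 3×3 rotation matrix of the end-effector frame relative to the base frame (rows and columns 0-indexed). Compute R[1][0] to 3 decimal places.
End-effector x-axis (col 0 of R) = (-0.2500,-0.8660,-0.4330)
R[1][0] = -0.8660

-0.866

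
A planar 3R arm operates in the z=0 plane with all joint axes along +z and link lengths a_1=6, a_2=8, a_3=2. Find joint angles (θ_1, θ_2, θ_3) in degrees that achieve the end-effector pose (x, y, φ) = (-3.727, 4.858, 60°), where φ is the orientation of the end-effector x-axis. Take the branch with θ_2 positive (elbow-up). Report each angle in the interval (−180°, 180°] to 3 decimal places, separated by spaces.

59.993 135.001 -134.995

wrist centre = target − a_3·(cos φ, sin φ) = (-4.7270, 3.1259)
cos θ_2 = (32.1161−6²−8²)/(2·6·8) = -0.7071; θ_2 = 135.0014° (elbow-up)
β = atan2(3.1259,-4.7270) = 146.5235°; ψ = atan2(5.6567,0.3430) = 86.5300°
θ_1 = β − ψ = 59.9935°
θ_3 = φ − θ_1 − θ_2 = -134.9949° (wrapped to (-180°,180°])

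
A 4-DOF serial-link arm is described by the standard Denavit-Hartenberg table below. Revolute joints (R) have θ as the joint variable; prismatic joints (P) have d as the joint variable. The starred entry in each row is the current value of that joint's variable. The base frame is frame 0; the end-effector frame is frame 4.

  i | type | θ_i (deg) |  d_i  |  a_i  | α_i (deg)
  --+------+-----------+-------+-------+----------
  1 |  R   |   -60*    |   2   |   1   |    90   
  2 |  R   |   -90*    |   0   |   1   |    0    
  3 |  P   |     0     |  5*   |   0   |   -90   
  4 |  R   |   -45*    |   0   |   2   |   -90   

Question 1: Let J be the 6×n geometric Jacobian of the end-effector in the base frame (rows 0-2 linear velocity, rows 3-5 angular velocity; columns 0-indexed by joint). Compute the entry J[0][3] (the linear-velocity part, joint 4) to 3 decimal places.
axis z_3 = (0.5000,-0.8660,0.0000); lever o_n−o_3 = (-1.2247,-0.7071,-1.4142)
cross product → J_v[:, 3] = (1.2247,0.7071,-1.4142)
J_ω[:, 3] = z_3
entry J[0][3] = 1.2247

1.225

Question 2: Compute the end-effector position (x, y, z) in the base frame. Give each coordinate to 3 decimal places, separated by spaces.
after link 1: o_1 = (0.5000, -0.8660, 2.0000)
after link 2: o_2 = (0.5000, -0.8660, 1.0000)
after link 3: o_3 = (-3.8301, -3.3660, 1.0000)
after link 4: o_4 = (-5.0549, -4.0731, -0.4142)

-5.055 -4.073 -0.414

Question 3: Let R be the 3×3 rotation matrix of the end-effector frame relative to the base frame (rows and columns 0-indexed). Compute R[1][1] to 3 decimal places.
0.866

End-effector y-axis (col 1 of R) = (-0.5000,0.8660,-0.0000)
R[1][1] = 0.8660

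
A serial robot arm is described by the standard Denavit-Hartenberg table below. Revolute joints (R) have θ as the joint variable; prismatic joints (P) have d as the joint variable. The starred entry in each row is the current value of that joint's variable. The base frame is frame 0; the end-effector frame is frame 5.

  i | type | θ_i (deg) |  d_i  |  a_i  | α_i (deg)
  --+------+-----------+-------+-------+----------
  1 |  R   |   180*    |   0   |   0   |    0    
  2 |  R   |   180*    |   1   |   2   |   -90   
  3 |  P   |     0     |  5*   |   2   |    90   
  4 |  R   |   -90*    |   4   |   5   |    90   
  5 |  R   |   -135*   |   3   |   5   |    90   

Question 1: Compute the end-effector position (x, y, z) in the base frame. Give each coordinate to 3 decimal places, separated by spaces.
1.000 3.536 1.464

after link 1: o_1 = (0.0000, 0.0000, 0.0000)
after link 2: o_2 = (2.0000, -0.0000, 1.0000)
after link 3: o_3 = (4.0000, 5.0000, 1.0000)
after link 4: o_4 = (4.0000, -0.0000, 5.0000)
after link 5: o_5 = (1.0000, 3.5355, 1.4645)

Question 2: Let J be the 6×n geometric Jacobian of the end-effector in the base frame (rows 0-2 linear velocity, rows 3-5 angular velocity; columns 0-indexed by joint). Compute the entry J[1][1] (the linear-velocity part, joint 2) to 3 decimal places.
1.000

axis z_1 = (0.0000,0.0000,1.0000); lever o_n−o_1 = (1.0000,3.5355,1.4645)
cross product → J_v[:, 1] = (-3.5355,1.0000,0.0000)
J_ω[:, 1] = z_1
entry J[1][1] = 1.0000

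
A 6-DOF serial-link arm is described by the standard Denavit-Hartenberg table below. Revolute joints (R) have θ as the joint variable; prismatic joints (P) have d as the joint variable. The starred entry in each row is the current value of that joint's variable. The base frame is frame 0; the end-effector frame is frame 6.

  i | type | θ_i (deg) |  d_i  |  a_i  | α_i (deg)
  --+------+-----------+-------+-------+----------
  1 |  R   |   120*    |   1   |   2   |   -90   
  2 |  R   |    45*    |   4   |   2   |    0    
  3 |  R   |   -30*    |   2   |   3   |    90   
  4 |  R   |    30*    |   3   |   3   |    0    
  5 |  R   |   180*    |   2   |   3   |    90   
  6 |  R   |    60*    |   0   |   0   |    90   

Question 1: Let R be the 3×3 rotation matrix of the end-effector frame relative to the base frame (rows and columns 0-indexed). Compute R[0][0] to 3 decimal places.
End-effector x-axis (col 0 of R) = (0.3136,-0.0431,0.9486)
R[0][0] = 0.3136

0.314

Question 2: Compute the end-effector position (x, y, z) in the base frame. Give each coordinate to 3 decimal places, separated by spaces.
after link 1: o_1 = (-1.0000, 1.7321, 1.0000)
after link 2: o_2 = (-5.1712, 0.9568, -0.4142)
after link 3: o_3 = (-8.3521, 2.4663, -1.1907)
after link 4: o_4 = (-11.2942, 4.5621, 1.0347)
after link 5: o_5 = (-8.9992, 3.5871, 3.6390)
after link 6: o_6 = (-8.9992, 3.5871, 3.6390)

-8.999 3.587 3.639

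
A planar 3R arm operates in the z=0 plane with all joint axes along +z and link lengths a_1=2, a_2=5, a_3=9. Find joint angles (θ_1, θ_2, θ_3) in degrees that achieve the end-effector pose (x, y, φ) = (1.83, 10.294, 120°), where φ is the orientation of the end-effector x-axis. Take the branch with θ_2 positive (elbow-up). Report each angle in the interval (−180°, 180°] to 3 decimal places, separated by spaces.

-0.013 30.016 89.997

wrist centre = target − a_3·(cos φ, sin φ) = (6.3300, 2.4998)
cos θ_2 = (46.3178−2²−5²)/(2·2·5) = 0.8659; θ_2 = 30.0158° (elbow-up)
β = atan2(2.4998,6.3300) = 21.5495°; ψ = atan2(2.5012,6.3294) = 21.5623°
θ_1 = β − ψ = -0.0128°
θ_3 = φ − θ_1 − θ_2 = 89.9971° (wrapped to (-180°,180°])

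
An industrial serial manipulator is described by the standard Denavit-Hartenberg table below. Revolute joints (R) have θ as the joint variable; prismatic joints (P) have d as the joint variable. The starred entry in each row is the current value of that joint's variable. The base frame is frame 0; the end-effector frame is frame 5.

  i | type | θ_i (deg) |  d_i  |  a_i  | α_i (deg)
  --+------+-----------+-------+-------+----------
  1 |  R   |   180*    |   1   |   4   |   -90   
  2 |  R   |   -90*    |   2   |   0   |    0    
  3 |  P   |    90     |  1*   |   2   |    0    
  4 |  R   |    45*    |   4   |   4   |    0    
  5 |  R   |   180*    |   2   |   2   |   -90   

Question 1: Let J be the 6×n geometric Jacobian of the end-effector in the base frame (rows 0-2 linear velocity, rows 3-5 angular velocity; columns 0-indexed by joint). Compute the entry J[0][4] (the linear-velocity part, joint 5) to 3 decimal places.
axis z_4 = (-0.0000,-1.0000,0.0000); lever o_n−o_4 = (1.4142,-2.0000,1.4142)
cross product → J_v[:, 4] = (-1.4142,0.0000,1.4142)
J_ω[:, 4] = z_4
entry J[0][4] = -1.4142

-1.414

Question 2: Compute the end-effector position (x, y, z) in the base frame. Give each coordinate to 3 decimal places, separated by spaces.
-7.414 -9.000 -0.414

after link 1: o_1 = (-4.0000, 0.0000, 1.0000)
after link 2: o_2 = (-4.0000, -2.0000, 1.0000)
after link 3: o_3 = (-6.0000, -3.0000, 1.0000)
after link 4: o_4 = (-8.8284, -7.0000, -1.8284)
after link 5: o_5 = (-7.4142, -9.0000, -0.4142)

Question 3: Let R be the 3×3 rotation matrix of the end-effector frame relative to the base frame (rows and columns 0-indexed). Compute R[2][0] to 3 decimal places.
End-effector x-axis (col 0 of R) = (0.7071,-0.0000,0.7071)
R[2][0] = 0.7071

0.707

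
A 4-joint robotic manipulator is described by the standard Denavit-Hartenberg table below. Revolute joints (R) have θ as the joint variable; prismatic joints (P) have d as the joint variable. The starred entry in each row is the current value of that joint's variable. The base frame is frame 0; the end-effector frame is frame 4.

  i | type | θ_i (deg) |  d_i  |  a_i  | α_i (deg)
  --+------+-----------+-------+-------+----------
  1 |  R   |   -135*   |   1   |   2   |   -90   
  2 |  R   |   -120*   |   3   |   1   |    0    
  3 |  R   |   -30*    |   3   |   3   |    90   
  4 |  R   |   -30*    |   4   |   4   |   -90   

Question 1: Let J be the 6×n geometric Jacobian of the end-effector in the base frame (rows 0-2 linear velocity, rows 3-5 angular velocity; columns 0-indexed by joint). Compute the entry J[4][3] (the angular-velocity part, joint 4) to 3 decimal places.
0.354

axis z_3 = (0.3536,0.3536,-0.8660); lever o_n−o_3 = (2.1213,4.9497,-1.7321)
cross product → J_v[:, 3] = (3.6742,-1.2247,1.0000)
J_ω[:, 3] = z_3
entry J[4][3] = 0.3536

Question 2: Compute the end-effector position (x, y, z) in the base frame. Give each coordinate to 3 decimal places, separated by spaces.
7.140 1.484 1.634

after link 1: o_1 = (-1.4142, -1.4142, 1.0000)
after link 2: o_2 = (1.0607, -3.1820, 1.8660)
after link 3: o_3 = (5.0191, -3.4662, 3.3660)
after link 4: o_4 = (7.1404, 1.4836, 1.6340)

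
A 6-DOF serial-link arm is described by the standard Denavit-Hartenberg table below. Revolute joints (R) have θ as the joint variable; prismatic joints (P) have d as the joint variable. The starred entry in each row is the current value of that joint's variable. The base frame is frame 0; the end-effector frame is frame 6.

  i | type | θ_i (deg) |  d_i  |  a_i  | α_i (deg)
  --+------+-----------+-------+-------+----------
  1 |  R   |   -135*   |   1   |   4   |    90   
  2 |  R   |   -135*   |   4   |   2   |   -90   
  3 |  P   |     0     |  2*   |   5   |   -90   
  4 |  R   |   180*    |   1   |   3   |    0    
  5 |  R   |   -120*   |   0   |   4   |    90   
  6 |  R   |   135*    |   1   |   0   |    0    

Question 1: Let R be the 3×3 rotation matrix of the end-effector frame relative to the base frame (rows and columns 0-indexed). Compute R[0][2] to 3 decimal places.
0.183

End-effector z-axis (col 2 of R) = (0.1830,0.1830,-0.9659)
R[0][2] = 0.1830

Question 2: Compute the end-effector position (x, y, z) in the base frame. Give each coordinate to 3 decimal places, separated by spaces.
after link 1: o_1 = (-2.8284, -2.8284, 1.0000)
after link 2: o_2 = (-4.6569, 1.0000, -0.4142)
after link 3: o_3 = (-3.1569, 2.5000, -5.3640)
after link 4: o_4 = (-3.9497, 0.2929, -3.2426)
after link 5: o_5 = (-1.2177, 3.0249, -2.2074)
after link 6: o_6 = (-1.0347, 3.2080, -3.1733)

-1.035 3.208 -3.173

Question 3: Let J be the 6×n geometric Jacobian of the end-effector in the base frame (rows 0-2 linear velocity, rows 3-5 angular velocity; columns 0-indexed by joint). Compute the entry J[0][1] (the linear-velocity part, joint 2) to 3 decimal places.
axis z_1 = (-0.7071,0.7071,0.0000); lever o_n−o_1 = (1.7937,6.0364,-4.1733)
cross product → J_v[:, 1] = (-2.9510,-2.9510,-5.5367)
J_ω[:, 1] = z_1
entry J[0][1] = -2.9510

-2.951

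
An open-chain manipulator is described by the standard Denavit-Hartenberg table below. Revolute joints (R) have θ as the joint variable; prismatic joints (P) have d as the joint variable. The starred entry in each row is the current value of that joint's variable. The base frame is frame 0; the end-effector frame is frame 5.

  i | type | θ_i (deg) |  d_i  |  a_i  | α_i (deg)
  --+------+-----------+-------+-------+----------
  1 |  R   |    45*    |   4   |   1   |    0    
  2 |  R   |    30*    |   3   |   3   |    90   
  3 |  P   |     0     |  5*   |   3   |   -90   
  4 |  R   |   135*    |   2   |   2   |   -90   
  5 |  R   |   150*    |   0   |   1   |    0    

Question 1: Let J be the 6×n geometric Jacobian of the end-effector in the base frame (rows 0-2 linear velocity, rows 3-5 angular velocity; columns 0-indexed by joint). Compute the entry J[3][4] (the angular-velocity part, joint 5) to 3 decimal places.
axis z_4 = (0.5000,-0.8660,0.0000); lever o_n−o_4 = (0.7500,0.4330,-0.5000)
cross product → J_v[:, 4] = (0.4330,0.2500,0.8660)
J_ω[:, 4] = z_4
entry J[3][4] = 0.5000

0.500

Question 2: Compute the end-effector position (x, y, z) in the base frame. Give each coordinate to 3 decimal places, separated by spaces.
after link 1: o_1 = (0.7071, 0.7071, 4.0000)
after link 2: o_2 = (1.4836, 3.6049, 7.0000)
after link 3: o_3 = (7.0897, 5.2086, 7.0000)
after link 4: o_4 = (5.3576, 4.2086, 9.0000)
after link 5: o_5 = (6.1076, 4.6416, 8.5000)

6.108 4.642 8.500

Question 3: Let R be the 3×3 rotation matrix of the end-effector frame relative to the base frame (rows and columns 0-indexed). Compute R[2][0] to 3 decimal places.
-0.500

End-effector x-axis (col 0 of R) = (0.7500,0.4330,-0.5000)
R[2][0] = -0.5000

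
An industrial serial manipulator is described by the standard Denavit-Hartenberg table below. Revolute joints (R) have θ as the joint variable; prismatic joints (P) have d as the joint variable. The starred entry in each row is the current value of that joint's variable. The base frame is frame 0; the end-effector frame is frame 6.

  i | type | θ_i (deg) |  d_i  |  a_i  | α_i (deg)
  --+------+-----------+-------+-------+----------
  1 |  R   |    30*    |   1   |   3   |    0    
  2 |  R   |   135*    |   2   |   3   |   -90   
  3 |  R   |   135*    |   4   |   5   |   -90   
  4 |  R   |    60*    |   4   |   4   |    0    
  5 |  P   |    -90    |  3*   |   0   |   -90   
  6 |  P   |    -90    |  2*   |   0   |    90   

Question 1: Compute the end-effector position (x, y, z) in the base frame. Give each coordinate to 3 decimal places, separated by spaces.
after link 1: o_1 = (2.5981, 1.5000, 1.0000)
after link 2: o_2 = (-0.2997, 2.2765, 3.0000)
after link 3: o_3 = (2.0801, -2.5023, -0.5355)
after link 4: o_4 = (7.0747, -0.2543, 0.8787)
after link 5: o_5 = (9.1238, -0.8034, 3.0000)
after link 6: o_6 = (10.2551, 0.6867, 2.2929)

10.255 0.687 2.293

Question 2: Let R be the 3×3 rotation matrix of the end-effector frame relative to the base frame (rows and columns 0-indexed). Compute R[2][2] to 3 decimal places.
End-effector z-axis (col 2 of R) = (-0.4621,0.6415,0.6124)
R[2][2] = 0.6124

0.612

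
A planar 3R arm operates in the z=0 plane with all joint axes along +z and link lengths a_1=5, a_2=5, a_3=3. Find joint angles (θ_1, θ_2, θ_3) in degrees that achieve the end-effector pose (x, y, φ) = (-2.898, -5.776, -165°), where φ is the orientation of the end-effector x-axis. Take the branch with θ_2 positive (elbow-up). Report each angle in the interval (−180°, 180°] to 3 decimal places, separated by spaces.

wrist centre = target − a_3·(cos φ, sin φ) = (-0.0002, -4.9995)
cos θ_2 = (24.9954−5²−5²)/(2·5·5) = -0.5001; θ_2 = 120.0060° (elbow-up)
β = atan2(-4.9995,-0.0002) = -90.0026°; ψ = atan2(4.3299,2.4995) = 60.0030°
θ_1 = β − ψ = -150.0056°
θ_3 = φ − θ_1 − θ_2 = -135.0005° (wrapped to (-180°,180°])

-150.006 120.006 -135.000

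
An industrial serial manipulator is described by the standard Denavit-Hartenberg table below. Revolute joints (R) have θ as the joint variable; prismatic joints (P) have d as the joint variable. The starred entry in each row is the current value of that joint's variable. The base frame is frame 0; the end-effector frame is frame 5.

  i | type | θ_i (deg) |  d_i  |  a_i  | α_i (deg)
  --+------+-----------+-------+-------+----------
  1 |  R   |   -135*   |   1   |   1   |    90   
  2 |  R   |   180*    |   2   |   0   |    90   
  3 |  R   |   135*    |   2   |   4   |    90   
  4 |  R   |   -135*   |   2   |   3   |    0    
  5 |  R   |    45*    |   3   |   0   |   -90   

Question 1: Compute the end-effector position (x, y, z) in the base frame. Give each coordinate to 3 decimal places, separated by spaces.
after link 1: o_1 = (-0.7071, -0.7071, 1.0000)
after link 2: o_2 = (-2.1213, 0.7071, 1.0000)
after link 3: o_3 = (-6.1213, 0.7071, 3.0000)
after link 4: o_4 = (-4.0000, 2.7071, 0.8787)
after link 5: o_5 = (-4.0000, 5.7071, 0.8787)

-4.000 5.707 0.879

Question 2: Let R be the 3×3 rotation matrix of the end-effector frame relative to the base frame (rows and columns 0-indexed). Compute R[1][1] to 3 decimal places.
End-effector y-axis (col 1 of R) = (-0.0000,-1.0000,-0.0000)
R[1][1] = -1.0000

-1.000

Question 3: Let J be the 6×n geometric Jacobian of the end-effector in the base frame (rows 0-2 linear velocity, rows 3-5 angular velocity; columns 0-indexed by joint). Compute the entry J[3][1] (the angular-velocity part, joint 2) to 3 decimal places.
-0.707

axis z_1 = (-0.7071,0.7071,0.0000); lever o_n−o_1 = (-3.2929,6.4142,-0.1213)
cross product → J_v[:, 1] = (-0.0858,-0.0858,-2.2071)
J_ω[:, 1] = z_1
entry J[3][1] = -0.7071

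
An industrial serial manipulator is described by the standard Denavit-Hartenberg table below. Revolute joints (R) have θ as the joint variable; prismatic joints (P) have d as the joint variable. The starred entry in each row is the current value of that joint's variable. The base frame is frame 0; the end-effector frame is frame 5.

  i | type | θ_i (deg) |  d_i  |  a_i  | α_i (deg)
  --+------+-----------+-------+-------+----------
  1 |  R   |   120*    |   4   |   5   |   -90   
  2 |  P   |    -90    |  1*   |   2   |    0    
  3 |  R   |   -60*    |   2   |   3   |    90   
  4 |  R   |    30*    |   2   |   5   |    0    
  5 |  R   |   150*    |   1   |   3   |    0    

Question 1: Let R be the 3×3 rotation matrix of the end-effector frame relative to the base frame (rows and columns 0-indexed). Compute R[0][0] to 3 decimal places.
-0.433

End-effector x-axis (col 0 of R) = (-0.4330,0.7500,-0.5000)
R[0][0] = -0.4330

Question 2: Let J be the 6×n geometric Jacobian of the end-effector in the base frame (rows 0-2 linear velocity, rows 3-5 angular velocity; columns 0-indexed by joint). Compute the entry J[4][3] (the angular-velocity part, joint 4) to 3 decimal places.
-0.433

axis z_3 = (0.2500,-0.4330,-0.8660); lever o_n−o_3 = (-0.8391,-3.5466,-1.9330)
cross product → J_v[:, 3] = (-2.2345,1.2099,-1.2500)
J_ω[:, 3] = z_3
entry J[4][3] = -0.4330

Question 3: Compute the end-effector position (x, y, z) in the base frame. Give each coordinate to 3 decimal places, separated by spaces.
after link 1: o_1 = (-2.5000, 4.3301, 4.0000)
after link 2: o_2 = (-3.3660, 3.8301, 6.0000)
after link 3: o_3 = (-3.7990, 0.5801, 7.5000)
after link 4: o_4 = (-3.5891, -4.7835, 7.9330)
after link 5: o_5 = (-4.6381, -2.9665, 5.5670)

-4.638 -2.967 5.567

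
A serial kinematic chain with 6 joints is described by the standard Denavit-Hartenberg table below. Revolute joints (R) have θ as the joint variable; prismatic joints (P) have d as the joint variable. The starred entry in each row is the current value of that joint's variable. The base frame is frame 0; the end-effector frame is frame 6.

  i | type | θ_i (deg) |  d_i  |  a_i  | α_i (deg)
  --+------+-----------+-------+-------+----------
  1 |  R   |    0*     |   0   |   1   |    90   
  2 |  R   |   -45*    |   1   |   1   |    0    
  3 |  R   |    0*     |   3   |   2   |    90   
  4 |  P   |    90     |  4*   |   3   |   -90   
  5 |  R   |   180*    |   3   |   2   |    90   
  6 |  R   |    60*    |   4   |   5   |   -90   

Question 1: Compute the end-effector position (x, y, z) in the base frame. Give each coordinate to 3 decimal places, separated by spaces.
-2.062 -2.500 3.062

after link 1: o_1 = (1.0000, 0.0000, 0.0000)
after link 2: o_2 = (1.7071, -1.0000, -0.7071)
after link 3: o_3 = (3.1213, -4.0000, -2.1213)
after link 4: o_4 = (0.2929, -7.0000, -4.9497)
after link 5: o_5 = (-1.8284, -5.0000, -2.8284)
after link 6: o_6 = (-2.0619, -2.5000, 3.0619)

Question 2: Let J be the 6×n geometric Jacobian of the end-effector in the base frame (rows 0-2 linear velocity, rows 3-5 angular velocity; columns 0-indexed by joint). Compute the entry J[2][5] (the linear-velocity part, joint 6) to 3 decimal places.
axis z_5 = (0.7071,-0.0000,0.7071); lever o_n−o_5 = (-0.2334,2.5000,5.8903)
cross product → J_v[:, 5] = (-1.7678,-4.3301,1.7678)
J_ω[:, 5] = z_5
entry J[2][5] = 1.7678

1.768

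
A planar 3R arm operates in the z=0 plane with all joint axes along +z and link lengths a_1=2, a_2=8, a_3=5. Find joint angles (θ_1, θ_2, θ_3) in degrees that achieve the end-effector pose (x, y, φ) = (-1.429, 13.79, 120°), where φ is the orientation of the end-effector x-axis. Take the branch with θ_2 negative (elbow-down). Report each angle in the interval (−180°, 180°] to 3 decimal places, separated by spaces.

119.979 -44.978 44.999

wrist centre = target − a_3·(cos φ, sin φ) = (1.0710, 9.4599)
cos θ_2 = (90.6362−2²−8²)/(2·2·8) = 0.7074; θ_2 = -44.9777° (elbow-down)
β = atan2(9.4599,1.0710) = 83.5408°; ψ = atan2(-5.6546,7.6591) = -36.4383°
θ_1 = β − ψ = 119.9790°
θ_3 = φ − θ_1 − θ_2 = 44.9986° (wrapped to (-180°,180°])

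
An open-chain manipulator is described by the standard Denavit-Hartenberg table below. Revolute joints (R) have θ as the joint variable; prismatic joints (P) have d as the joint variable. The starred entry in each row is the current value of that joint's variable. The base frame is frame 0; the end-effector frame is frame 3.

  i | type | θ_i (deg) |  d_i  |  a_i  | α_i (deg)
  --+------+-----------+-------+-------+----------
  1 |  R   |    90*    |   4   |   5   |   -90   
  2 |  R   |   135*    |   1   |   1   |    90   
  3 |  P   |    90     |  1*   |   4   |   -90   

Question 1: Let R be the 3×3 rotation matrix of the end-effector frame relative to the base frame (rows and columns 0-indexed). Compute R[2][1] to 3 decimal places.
0.707

End-effector y-axis (col 1 of R) = (0.0000,-0.7071,0.7071)
R[2][1] = 0.7071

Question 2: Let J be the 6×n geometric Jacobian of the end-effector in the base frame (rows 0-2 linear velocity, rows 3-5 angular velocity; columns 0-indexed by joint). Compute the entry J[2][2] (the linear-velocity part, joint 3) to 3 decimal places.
prismatic axis z_2 = (-0.0000,0.7071,-0.7071)
J_v[:, 2] = z_2; J_ω[:, 2] = (0,0,0)
entry J[2][2] = -0.7071

-0.707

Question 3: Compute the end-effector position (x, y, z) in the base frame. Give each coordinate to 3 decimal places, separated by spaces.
-5.000 5.000 2.586

after link 1: o_1 = (0.0000, 5.0000, 4.0000)
after link 2: o_2 = (-1.0000, 4.2929, 3.2929)
after link 3: o_3 = (-5.0000, 5.0000, 2.5858)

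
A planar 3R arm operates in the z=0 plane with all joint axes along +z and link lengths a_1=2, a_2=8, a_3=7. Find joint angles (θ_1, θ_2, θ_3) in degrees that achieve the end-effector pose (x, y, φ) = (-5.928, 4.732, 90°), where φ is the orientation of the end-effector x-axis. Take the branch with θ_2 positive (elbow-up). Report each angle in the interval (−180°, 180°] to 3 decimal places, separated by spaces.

wrist centre = target − a_3·(cos φ, sin φ) = (-5.9280, -2.2680)
cos θ_2 = (40.2850−2²−8²)/(2·2·8) = -0.8661; θ_2 = 150.0078° (elbow-up)
β = atan2(-2.2680,-5.9280) = -159.0636°; ψ = atan2(3.9991,-4.9287) = 140.9450°
θ_1 = β − ψ = -300.0086°
θ_3 = φ − θ_1 − θ_2 = -119.9992° (wrapped to (-180°,180°])

59.991 150.008 -119.999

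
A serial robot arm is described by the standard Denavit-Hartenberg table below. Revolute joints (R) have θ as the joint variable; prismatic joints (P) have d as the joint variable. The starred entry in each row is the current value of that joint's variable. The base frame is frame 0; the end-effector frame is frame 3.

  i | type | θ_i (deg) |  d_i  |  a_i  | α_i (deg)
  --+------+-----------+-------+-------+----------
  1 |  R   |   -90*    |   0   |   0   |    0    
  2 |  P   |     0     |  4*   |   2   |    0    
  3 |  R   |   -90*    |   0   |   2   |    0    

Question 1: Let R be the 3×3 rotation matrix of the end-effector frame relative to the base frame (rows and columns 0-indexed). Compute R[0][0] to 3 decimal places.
-1.000

End-effector x-axis (col 0 of R) = (-1.0000,-0.0000,0.0000)
R[0][0] = -1.0000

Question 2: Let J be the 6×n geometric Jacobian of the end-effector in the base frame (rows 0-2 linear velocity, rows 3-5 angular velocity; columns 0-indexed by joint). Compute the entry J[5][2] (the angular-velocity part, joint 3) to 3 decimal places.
axis z_2 = (0.0000,0.0000,1.0000); lever o_n−o_2 = (-2.0000,-0.0000,0.0000)
cross product → J_v[:, 2] = (0.0000,-2.0000,0.0000)
J_ω[:, 2] = z_2
entry J[5][2] = 1.0000

1.000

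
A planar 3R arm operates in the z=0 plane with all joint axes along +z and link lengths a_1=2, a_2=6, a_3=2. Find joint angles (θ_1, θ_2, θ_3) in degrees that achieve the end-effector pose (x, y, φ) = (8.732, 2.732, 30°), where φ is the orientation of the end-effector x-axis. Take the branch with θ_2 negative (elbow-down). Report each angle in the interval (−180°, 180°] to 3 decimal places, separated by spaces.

60.002 -60.002 30.001

wrist centre = target − a_3·(cos φ, sin φ) = (6.9999, 1.7320)
cos θ_2 = (51.9991−2²−6²)/(2·2·6) = 0.5000; θ_2 = -60.0024° (elbow-down)
β = atan2(1.7320,6.9999) = 13.8976°; ψ = atan2(-5.1963,4.9998) = -46.1041°
θ_1 = β − ψ = 60.0017°
θ_3 = φ − θ_1 − θ_2 = 30.0008° (wrapped to (-180°,180°])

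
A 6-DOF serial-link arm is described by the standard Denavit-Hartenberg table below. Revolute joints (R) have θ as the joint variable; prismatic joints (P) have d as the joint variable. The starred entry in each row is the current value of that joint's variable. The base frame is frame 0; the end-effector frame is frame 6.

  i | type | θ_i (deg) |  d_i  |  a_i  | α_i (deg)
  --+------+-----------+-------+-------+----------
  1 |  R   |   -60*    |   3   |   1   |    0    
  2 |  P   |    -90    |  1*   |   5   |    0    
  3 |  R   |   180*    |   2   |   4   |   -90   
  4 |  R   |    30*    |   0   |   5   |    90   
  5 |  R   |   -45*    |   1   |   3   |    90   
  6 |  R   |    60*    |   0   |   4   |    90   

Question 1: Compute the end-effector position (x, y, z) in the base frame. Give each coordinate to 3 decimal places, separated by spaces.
9.736 0.384 5.598

after link 1: o_1 = (0.5000, -0.8660, 3.0000)
after link 2: o_2 = (-3.8301, -3.3660, 4.0000)
after link 3: o_3 = (-0.3660, -1.3660, 6.0000)
after link 4: o_4 = (3.3840, 0.7990, 3.5000)
after link 5: o_5 = (6.4686, 0.1305, 3.3054)
after link 6: o_6 = (9.7364, 0.3841, 5.5983)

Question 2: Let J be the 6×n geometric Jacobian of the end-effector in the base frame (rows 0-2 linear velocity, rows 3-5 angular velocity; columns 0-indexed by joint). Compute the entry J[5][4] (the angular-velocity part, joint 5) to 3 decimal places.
0.866

axis z_4 = (0.4330,0.2500,0.8660); lever o_n−o_4 = (6.3524,-0.4149,2.0983)
cross product → J_v[:, 4] = (0.8839,4.5928,-1.7678)
J_ω[:, 4] = z_4
entry J[5][4] = 0.8660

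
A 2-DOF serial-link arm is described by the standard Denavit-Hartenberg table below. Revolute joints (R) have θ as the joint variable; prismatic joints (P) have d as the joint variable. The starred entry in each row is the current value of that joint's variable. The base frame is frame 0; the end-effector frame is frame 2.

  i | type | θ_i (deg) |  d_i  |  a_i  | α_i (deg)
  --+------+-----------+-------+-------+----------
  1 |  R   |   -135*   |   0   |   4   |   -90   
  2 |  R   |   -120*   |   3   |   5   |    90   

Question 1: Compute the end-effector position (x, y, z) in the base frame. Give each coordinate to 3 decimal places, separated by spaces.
1.061 -3.182 4.330

after link 1: o_1 = (-2.8284, -2.8284, 0.0000)
after link 2: o_2 = (1.0607, -3.1820, 4.3301)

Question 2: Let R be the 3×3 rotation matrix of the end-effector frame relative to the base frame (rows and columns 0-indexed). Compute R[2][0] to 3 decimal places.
End-effector x-axis (col 0 of R) = (0.3536,0.3536,0.8660)
R[2][0] = 0.8660

0.866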